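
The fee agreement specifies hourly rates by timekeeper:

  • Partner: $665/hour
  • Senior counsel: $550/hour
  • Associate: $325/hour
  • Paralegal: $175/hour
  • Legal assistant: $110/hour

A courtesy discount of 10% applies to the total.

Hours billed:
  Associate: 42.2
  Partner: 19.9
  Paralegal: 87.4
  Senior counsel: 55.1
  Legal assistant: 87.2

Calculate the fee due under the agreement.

Partner: 19.9 × $665 = $13,233.50
Senior counsel: 55.1 × $550 = $30,305.00
Associate: 42.2 × $325 = $13,715.00
Paralegal: 87.4 × $175 = $15,295.00
Legal assistant: 87.2 × $110 = $9,592.00
Subtotal: $82,140.50
Less 10% discount: −$8,214.05
Total: $82,140.50 − $8,214.05 = $73,926.45

$73,926.45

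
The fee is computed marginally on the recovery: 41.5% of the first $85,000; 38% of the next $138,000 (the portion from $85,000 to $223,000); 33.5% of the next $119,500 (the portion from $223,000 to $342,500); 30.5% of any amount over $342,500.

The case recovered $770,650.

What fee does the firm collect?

First $85,000 at 41.5% = $35,275.00
Next $138,000 at 38% = $52,440.00
Next $119,500 at 33.5% = $40,032.50
Remaining $428,150 at 30.5% = $130,585.75
Fee: $35,275.00 + $52,440.00 + $40,032.50 + $130,585.75 = $258,333.25

$258,333.25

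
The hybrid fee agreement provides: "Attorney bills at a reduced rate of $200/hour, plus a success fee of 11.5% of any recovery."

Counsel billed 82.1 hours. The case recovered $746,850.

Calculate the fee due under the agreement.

$102,307.75

Hourly: 82.1 × $200 = $16,420.00
Success fee: 11.5% of $746,850 = $85,887.75
Total: $16,420.00 + $85,887.75 = $102,307.75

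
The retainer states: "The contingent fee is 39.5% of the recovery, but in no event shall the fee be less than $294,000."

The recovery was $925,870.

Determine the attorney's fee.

39.5% of $925,870 = $365,718.65
That exceeds the $294,000 minimum.

$365,718.65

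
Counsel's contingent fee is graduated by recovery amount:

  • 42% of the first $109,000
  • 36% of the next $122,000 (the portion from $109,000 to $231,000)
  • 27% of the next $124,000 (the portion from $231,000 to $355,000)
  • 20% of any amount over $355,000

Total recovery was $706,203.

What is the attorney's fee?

First $109,000 at 42% = $45,780.00
Next $122,000 at 36% = $43,920.00
Next $124,000 at 27% = $33,480.00
Remaining $351,203 at 20% = $70,240.60
Fee: $45,780.00 + $43,920.00 + $33,480.00 + $70,240.60 = $193,420.60

$193,420.60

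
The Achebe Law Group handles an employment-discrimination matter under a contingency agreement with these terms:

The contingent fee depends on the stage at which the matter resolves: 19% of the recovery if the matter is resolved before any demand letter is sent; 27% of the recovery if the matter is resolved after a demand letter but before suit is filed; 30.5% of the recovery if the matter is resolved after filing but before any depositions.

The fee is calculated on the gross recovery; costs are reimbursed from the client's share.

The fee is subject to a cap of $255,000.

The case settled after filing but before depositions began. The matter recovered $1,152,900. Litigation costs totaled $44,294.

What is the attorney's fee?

Fee base is the gross recovery, $1,152,900; costs are reimbursed separately.
The matter settled after filing but before depositions began, so the 30.5% rate applies.
$1,152,900 × 30.5% = $351,634.50
$351,634.50 exceeds the $255,000 cap, so the fee is capped at $255,000.00.

$255,000.00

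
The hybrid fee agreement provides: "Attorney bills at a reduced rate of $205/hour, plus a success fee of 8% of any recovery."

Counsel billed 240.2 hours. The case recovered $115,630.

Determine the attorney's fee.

$58,491.40

Hourly: 240.2 × $205 = $49,241.00
Success fee: 8% of $115,630 = $9,250.40
Total: $49,241.00 + $9,250.40 = $58,491.40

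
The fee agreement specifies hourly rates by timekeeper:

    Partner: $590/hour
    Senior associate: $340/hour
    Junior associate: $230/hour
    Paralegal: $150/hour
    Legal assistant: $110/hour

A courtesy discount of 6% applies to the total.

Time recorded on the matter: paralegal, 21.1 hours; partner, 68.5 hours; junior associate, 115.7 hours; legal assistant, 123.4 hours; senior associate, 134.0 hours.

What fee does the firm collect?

$121,565.50

Partner: 68.5 × $590 = $40,415.00
Senior associate: 134.0 × $340 = $45,560.00
Junior associate: 115.7 × $230 = $26,611.00
Paralegal: 21.1 × $150 = $3,165.00
Legal assistant: 123.4 × $110 = $13,574.00
Subtotal: $129,325.00
Less 6% discount: −$7,759.50
Total: $129,325.00 − $7,759.50 = $121,565.50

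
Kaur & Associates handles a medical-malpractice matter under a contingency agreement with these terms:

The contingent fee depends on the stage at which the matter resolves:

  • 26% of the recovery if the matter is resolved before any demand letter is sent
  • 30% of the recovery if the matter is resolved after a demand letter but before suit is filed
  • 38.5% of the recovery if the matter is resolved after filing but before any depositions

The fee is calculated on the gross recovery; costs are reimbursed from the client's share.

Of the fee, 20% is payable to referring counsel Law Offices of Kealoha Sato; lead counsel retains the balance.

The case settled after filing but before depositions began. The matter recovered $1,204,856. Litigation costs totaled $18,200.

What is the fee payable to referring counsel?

Fee base is the gross recovery, $1,204,856; costs are reimbursed separately.
The matter settled after filing but before depositions began, so the 38.5% rate applies.
$1,204,856 × 38.5% = $463,869.56
Referral share: 20% of $463,869.56 = $92,773.91; lead counsel retains $463,869.56 − $92,773.91 = $371,095.65.

$92,773.91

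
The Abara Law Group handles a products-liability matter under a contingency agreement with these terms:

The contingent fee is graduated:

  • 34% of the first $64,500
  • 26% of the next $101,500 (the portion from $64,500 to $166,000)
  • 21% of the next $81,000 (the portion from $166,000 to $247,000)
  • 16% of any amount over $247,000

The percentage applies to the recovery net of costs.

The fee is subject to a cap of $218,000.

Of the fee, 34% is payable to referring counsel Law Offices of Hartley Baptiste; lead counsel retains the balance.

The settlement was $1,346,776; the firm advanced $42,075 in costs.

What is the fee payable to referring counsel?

Fee base (net of costs): $1,346,776 − $42,075 = $1,304,701
First $64,500 at 34% = $21,930.00
Next $101,500 at 26% = $26,390.00
Next $81,000 at 21% = $17,010.00
Remaining $1,057,701 at 16% = $169,232.16
Fee: $21,930.00 + $26,390.00 + $17,010.00 + $169,232.16 = $234,562.16
$234,562.16 exceeds the $218,000 cap, so the fee is capped at $218,000.00.
Referral share: 34% of $218,000.00 = $74,120.00; lead counsel retains $218,000.00 − $74,120.00 = $143,880.00.

$74,120.00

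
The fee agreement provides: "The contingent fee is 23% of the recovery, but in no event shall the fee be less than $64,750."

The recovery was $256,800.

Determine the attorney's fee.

23% of $256,800 = $59,064.00
That is below the $64,750 minimum, so the minimum applies.

$64,750.00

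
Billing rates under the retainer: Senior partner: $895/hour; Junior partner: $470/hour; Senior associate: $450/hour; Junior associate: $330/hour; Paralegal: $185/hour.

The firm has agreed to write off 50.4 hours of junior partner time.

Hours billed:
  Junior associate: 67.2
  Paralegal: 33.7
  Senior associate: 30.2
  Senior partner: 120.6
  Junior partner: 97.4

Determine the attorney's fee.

Senior partner: 120.6 × $895 = $107,937.00
Junior partner: 97.4 × $470 = $45,778.00
Senior associate: 30.2 × $450 = $13,590.00
Junior associate: 67.2 × $330 = $22,176.00
Paralegal: 33.7 × $185 = $6,234.50
Subtotal: $195,715.50
Write-off: 50.4 × $470 = $23,688.00
Total: $195,715.50 − $23,688.00 = $172,027.50

$172,027.50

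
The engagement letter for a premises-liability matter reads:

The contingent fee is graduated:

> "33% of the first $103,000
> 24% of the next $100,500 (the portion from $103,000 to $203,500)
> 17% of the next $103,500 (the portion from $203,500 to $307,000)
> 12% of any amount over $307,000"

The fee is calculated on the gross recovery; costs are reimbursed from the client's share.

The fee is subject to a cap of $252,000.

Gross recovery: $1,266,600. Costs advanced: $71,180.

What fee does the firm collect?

Fee base is the gross recovery, $1,266,600; costs are reimbursed separately.
First $103,000 at 33% = $33,990.00
Next $100,500 at 24% = $24,120.00
Next $103,500 at 17% = $17,595.00
Remaining $959,600 at 12% = $115,152.00
Fee: $33,990.00 + $24,120.00 + $17,595.00 + $115,152.00 = $190,857.00
$190,857.00 is under the $252,000 cap.

$190,857.00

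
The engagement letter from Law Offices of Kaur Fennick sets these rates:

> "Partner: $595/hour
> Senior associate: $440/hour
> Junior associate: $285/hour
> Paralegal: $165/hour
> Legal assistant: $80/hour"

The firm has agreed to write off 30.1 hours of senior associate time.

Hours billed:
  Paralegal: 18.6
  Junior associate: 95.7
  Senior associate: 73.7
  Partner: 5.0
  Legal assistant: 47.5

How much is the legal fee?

Partner: 5.0 × $595 = $2,975.00
Senior associate: 73.7 × $440 = $32,428.00
Junior associate: 95.7 × $285 = $27,274.50
Paralegal: 18.6 × $165 = $3,069.00
Legal assistant: 47.5 × $80 = $3,800.00
Subtotal: $69,546.50
Write-off: 30.1 × $440 = $13,244.00
Total: $69,546.50 − $13,244.00 = $56,302.50

$56,302.50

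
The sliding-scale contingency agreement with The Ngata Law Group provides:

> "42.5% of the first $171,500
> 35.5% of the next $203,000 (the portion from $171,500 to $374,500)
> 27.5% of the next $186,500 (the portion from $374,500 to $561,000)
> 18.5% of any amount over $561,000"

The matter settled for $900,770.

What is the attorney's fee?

$259,097.45

First $171,500 at 42.5% = $72,887.50
Next $203,000 at 35.5% = $72,065.00
Next $186,500 at 27.5% = $51,287.50
Remaining $339,770 at 18.5% = $62,857.45
Fee: $72,887.50 + $72,065.00 + $51,287.50 + $62,857.45 = $259,097.45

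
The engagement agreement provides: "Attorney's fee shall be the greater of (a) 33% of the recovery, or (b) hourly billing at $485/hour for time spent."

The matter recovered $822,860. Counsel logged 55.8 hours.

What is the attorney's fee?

(a) 33% of $822,860 = $271,543.80
(b) 55.8 × $485 = $27,063.00
The greater is (a): $271,543.80.

$271,543.80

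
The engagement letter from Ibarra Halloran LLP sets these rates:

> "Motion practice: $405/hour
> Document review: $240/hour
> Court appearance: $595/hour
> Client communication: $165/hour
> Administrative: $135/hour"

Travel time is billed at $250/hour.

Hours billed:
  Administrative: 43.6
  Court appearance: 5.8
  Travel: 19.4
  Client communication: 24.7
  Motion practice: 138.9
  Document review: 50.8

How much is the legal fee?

Motion practice: 138.9 × $405 = $56,254.50
Document review: 50.8 × $240 = $12,192.00
Court appearance: 5.8 × $595 = $3,451.00
Client communication: 24.7 × $165 = $4,075.50
Administrative: 43.6 × $135 = $5,886.00
Subtotal: $56,254.50 + $12,192.00 + $3,451.00 + $4,075.50 + $5,886.00 = $81,859.00
Travel: 19.4 × $250 = $4,850.00
Total: $81,859.00 + $4,850.00 = $86,709.00

$86,709.00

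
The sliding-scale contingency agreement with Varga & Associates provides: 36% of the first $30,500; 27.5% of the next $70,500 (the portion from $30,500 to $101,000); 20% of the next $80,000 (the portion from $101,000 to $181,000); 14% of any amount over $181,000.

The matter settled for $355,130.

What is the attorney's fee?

$70,745.70

First $30,500 at 36% = $10,980.00
Next $70,500 at 27.5% = $19,387.50
Next $80,000 at 20% = $16,000.00
Remaining $174,130 at 14% = $24,378.20
Fee: $10,980.00 + $19,387.50 + $16,000.00 + $24,378.20 = $70,745.70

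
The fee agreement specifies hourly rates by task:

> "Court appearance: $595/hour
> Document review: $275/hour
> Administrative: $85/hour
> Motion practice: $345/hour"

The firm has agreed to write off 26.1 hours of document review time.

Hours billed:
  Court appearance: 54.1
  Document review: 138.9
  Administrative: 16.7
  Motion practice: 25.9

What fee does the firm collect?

Court appearance: 54.1 × $595 = $32,189.50
Document review: 138.9 × $275 = $38,197.50
Administrative: 16.7 × $85 = $1,419.50
Motion practice: 25.9 × $345 = $8,935.50
Subtotal: $80,742.00
Write-off: 26.1 × $275 = $7,177.50
Total: $80,742.00 − $7,177.50 = $73,564.50

$73,564.50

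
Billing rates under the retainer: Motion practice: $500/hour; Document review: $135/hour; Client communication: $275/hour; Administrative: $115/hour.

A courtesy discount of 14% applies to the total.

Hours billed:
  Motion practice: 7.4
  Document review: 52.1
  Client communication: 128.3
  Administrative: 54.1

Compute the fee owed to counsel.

Motion practice: 7.4 × $500 = $3,700.00
Document review: 52.1 × $135 = $7,033.50
Client communication: 128.3 × $275 = $35,282.50
Administrative: 54.1 × $115 = $6,221.50
Subtotal: $52,237.50
Less 14% discount: −$7,313.25
Total: $52,237.50 − $7,313.25 = $44,924.25

$44,924.25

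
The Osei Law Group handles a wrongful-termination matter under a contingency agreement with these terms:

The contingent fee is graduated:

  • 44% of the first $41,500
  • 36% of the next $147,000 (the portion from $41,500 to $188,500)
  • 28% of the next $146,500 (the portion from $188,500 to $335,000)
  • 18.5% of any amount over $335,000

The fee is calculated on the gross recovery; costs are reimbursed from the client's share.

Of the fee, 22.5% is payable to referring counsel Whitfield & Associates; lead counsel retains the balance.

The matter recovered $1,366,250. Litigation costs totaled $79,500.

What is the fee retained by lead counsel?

$234,810.47

Fee base is the gross recovery, $1,366,250; costs are reimbursed separately.
First $41,500 at 44% = $18,260.00
Next $147,000 at 36% = $52,920.00
Next $146,500 at 28% = $41,020.00
Remaining $1,031,250 at 18.5% = $190,781.25
Fee: $18,260.00 + $52,920.00 + $41,020.00 + $190,781.25 = $302,981.25
Referral share: 22.5% of $302,981.25 = $68,170.78; lead counsel retains $302,981.25 − $68,170.78 = $234,810.47.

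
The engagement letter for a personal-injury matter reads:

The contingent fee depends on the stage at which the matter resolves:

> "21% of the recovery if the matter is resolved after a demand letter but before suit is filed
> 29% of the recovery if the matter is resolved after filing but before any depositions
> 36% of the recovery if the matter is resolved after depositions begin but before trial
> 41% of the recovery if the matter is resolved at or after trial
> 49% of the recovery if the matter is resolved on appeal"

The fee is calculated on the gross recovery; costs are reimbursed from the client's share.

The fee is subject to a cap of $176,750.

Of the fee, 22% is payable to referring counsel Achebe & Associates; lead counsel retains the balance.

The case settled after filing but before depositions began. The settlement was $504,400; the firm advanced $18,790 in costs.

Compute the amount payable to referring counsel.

Fee base is the gross recovery, $504,400; costs are reimbursed separately.
The matter settled after filing but before depositions began, so the 29% rate applies.
$504,400 × 29% = $146,276.00
$146,276.00 is under the $176,750 cap.
Referral share: 22% of $146,276.00 = $32,180.72; lead counsel retains $146,276.00 − $32,180.72 = $114,095.28.

$32,180.72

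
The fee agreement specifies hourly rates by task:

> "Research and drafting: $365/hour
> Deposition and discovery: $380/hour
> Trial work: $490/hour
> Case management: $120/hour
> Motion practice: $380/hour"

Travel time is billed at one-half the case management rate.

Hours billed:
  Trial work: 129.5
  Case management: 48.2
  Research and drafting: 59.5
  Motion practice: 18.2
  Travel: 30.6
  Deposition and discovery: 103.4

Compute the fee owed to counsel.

Research and drafting: 59.5 × $365 = $21,717.50
Deposition and discovery: 103.4 × $380 = $39,292.00
Trial work: 129.5 × $490 = $63,455.00
Case management: 48.2 × $120 = $5,784.00
Motion practice: 18.2 × $380 = $6,916.00
Subtotal: $21,717.50 + $39,292.00 + $63,455.00 + $5,784.00 + $6,916.00 = $137,164.50
Travel: 30.6 × ($120 ÷ 2) = 30.6 × $60.00 = $1,836.00
Total: $137,164.50 + $1,836.00 = $139,000.50

$139,000.50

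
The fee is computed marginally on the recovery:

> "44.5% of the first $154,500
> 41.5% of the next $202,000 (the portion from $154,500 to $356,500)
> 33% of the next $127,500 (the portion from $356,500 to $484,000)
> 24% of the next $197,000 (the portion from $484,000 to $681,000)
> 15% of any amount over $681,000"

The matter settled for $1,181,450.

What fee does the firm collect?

First $154,500 at 44.5% = $68,752.50
Next $202,000 at 41.5% = $83,830.00
Next $127,500 at 33% = $42,075.00
Next $197,000 at 24% = $47,280.00
Remaining $500,450 at 15% = $75,067.50
Fee: $68,752.50 + $83,830.00 + $42,075.00 + $47,280.00 + $75,067.50 = $317,005.00

$317,005.00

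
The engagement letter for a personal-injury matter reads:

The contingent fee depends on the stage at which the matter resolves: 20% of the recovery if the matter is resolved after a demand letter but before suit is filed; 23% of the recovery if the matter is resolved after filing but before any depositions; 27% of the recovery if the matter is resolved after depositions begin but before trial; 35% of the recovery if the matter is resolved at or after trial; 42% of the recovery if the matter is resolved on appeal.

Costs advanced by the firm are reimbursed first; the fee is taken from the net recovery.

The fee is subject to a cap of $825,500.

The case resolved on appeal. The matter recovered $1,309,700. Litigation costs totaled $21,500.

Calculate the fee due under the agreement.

$541,044.00

Fee base (net of costs): $1,309,700 − $21,500 = $1,288,200
The matter resolved on appeal, so the 42% rate applies.
$1,288,200 × 42% = $541,044.00
$541,044.00 is under the $825,500 cap.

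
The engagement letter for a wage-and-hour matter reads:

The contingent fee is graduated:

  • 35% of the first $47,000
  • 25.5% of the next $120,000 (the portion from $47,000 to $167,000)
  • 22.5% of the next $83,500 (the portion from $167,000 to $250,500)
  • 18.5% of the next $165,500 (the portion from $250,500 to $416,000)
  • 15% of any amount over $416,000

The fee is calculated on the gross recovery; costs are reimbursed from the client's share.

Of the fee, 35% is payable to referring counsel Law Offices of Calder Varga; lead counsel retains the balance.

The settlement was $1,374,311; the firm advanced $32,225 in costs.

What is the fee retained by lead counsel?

$156,131.07

Fee base is the gross recovery, $1,374,311; costs are reimbursed separately.
First $47,000 at 35% = $16,450.00
Next $120,000 at 25.5% = $30,600.00
Next $83,500 at 22.5% = $18,787.50
Next $165,500 at 18.5% = $30,617.50
Remaining $958,311 at 15% = $143,746.65
Fee: $16,450.00 + $30,600.00 + $18,787.50 + $30,617.50 + $143,746.65 = $240,201.65
Referral share: 35% of $240,201.65 = $84,070.58; lead counsel retains $240,201.65 − $84,070.58 = $156,131.07.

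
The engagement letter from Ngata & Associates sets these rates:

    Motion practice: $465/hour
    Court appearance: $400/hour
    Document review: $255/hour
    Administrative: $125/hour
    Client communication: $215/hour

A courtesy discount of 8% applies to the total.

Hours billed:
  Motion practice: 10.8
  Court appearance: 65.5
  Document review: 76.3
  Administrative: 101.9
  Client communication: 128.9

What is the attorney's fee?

Motion practice: 10.8 × $465 = $5,022.00
Court appearance: 65.5 × $400 = $26,200.00
Document review: 76.3 × $255 = $19,456.50
Administrative: 101.9 × $125 = $12,737.50
Client communication: 128.9 × $215 = $27,713.50
Subtotal: $91,129.50
Less 8% discount: −$7,290.36
Total: $91,129.50 − $7,290.36 = $83,839.14

$83,839.14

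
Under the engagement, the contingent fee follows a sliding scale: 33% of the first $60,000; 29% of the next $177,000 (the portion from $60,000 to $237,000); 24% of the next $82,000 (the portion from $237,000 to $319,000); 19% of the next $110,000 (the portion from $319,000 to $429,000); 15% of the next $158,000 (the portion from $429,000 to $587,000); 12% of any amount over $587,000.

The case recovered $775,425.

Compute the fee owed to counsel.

$158,021.00

First $60,000 at 33% = $19,800.00
Next $177,000 at 29% = $51,330.00
Next $82,000 at 24% = $19,680.00
Next $110,000 at 19% = $20,900.00
Next $158,000 at 15% = $23,700.00
Remaining $188,425 at 12% = $22,611.00
Fee: $19,800.00 + $51,330.00 + $19,680.00 + $20,900.00 + $23,700.00 + $22,611.00 = $158,021.00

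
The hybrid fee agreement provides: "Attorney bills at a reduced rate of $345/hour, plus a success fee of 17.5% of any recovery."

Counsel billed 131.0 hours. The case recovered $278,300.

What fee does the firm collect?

$93,897.50

Hourly: 131.0 × $345 = $45,195.00
Success fee: 17.5% of $278,300 = $48,702.50
Total: $45,195.00 + $48,702.50 = $93,897.50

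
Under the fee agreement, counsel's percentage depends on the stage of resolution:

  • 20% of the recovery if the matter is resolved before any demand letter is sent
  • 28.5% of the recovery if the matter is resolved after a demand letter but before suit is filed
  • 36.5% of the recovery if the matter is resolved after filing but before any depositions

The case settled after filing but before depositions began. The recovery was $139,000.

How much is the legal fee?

$50,735.00

The matter settled after filing but before depositions began, so the 36.5% rate applies.
$139,000 × 36.5% = $50,735.00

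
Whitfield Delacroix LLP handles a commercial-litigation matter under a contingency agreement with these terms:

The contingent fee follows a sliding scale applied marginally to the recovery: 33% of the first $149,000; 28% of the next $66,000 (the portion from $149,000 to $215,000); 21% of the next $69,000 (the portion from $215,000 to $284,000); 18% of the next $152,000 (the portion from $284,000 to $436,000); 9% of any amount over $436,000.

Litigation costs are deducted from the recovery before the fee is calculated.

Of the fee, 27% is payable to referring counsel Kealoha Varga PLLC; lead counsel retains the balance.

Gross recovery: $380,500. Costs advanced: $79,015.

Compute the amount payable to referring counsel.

Fee base (net of costs): $380,500 − $79,015 = $301,485
First $149,000 at 33% = $49,170.00
Next $66,000 at 28% = $18,480.00
Next $69,000 at 21% = $14,490.00
Remaining $17,485 at 18% = $3,147.30
Fee: $49,170.00 + $18,480.00 + $14,490.00 + $3,147.30 = $85,287.30
Referral share: 27% of $85,287.30 = $23,027.57; lead counsel retains $85,287.30 − $23,027.57 = $62,259.73.

$23,027.57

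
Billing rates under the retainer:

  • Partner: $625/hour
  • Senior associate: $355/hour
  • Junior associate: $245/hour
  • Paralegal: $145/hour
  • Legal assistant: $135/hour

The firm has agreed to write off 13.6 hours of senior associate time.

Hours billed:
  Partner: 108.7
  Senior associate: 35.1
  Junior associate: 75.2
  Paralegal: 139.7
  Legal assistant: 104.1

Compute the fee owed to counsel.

Partner: 108.7 × $625 = $67,937.50
Senior associate: 35.1 × $355 = $12,460.50
Junior associate: 75.2 × $245 = $18,424.00
Paralegal: 139.7 × $145 = $20,256.50
Legal assistant: 104.1 × $135 = $14,053.50
Subtotal: $133,132.00
Write-off: 13.6 × $355 = $4,828.00
Total: $133,132.00 − $4,828.00 = $128,304.00

$128,304.00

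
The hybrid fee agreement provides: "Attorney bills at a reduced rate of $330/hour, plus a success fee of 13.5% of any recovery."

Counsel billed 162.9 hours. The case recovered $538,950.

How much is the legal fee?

Hourly: 162.9 × $330 = $53,757.00
Success fee: 13.5% of $538,950 = $72,758.25
Total: $53,757.00 + $72,758.25 = $126,515.25

$126,515.25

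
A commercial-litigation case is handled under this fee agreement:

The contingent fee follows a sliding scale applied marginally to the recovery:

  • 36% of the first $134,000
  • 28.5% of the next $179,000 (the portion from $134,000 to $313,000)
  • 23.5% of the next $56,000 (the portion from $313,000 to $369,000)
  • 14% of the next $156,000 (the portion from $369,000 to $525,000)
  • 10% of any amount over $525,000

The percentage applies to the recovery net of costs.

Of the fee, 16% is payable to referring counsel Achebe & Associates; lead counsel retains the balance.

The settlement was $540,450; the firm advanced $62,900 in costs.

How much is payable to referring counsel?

$20,417.92

Fee base (net of costs): $540,450 − $62,900 = $477,550
First $134,000 at 36% = $48,240.00
Next $179,000 at 28.5% = $51,015.00
Next $56,000 at 23.5% = $13,160.00
Remaining $108,550 at 14% = $15,197.00
Fee: $48,240.00 + $51,015.00 + $13,160.00 + $15,197.00 = $127,612.00
Referral share: 16% of $127,612.00 = $20,417.92; lead counsel retains $127,612.00 − $20,417.92 = $107,194.08.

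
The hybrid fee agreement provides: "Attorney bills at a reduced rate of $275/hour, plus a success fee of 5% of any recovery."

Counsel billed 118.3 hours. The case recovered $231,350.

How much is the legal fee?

Hourly: 118.3 × $275 = $32,532.50
Success fee: 5% of $231,350 = $11,567.50
Total: $32,532.50 + $11,567.50 = $44,100.00

$44,100.00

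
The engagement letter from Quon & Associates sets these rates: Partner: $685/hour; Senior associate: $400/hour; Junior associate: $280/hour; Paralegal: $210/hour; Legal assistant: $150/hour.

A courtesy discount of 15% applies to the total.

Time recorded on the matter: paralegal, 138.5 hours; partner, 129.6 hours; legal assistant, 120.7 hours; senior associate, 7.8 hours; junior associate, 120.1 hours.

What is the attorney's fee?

Partner: 129.6 × $685 = $88,776.00
Senior associate: 7.8 × $400 = $3,120.00
Junior associate: 120.1 × $280 = $33,628.00
Paralegal: 138.5 × $210 = $29,085.00
Legal assistant: 120.7 × $150 = $18,105.00
Subtotal: $172,714.00
Less 15% discount: −$25,907.10
Total: $172,714.00 − $25,907.10 = $146,806.90

$146,806.90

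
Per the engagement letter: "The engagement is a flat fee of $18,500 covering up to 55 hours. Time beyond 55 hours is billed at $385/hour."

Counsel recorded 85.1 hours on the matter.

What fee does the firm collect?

Flat fee: $18,500.00
Excess hours: 85.1 − 55 = 30.1
Overrun: 30.1 × $385 = $11,588.50
Total: $18,500.00 + $11,588.50 = $30,088.50

$30,088.50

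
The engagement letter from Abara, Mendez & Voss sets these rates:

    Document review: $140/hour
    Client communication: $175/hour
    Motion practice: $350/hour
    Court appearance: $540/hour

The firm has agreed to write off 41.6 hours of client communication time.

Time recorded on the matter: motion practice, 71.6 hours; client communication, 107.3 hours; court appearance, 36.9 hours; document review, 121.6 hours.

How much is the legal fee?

$73,507.50

Document review: 121.6 × $140 = $17,024.00
Client communication: 107.3 × $175 = $18,777.50
Motion practice: 71.6 × $350 = $25,060.00
Court appearance: 36.9 × $540 = $19,926.00
Subtotal: $80,787.50
Write-off: 41.6 × $175 = $7,280.00
Total: $80,787.50 − $7,280.00 = $73,507.50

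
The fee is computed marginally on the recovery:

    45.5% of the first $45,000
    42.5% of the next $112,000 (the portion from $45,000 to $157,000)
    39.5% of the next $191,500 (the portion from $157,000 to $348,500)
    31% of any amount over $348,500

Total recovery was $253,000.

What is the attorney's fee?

First $45,000 at 45.5% = $20,475.00
Next $112,000 at 42.5% = $47,600.00
Remaining $96,000 at 39.5% = $37,920.00
Fee: $20,475.00 + $47,600.00 + $37,920.00 = $105,995.00

$105,995.00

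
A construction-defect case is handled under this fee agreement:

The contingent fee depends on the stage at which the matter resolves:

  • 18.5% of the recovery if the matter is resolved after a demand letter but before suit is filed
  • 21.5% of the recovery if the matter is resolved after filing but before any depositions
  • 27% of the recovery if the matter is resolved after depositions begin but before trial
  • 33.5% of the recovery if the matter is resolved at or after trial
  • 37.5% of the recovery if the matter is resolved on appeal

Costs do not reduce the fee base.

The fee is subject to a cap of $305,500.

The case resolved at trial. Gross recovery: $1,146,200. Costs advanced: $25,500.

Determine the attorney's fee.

Fee base is the gross recovery, $1,146,200; costs are reimbursed separately.
The matter resolved at trial, so the 33.5% rate applies.
$1,146,200 × 33.5% = $383,977.00
$383,977.00 exceeds the $305,500 cap, so the fee is capped at $305,500.00.

$305,500.00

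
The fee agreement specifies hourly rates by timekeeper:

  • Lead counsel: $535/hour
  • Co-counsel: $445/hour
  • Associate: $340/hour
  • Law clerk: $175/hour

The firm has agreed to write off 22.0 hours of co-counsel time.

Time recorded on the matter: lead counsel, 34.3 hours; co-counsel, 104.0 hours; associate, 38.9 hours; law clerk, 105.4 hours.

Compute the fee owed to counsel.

Lead counsel: 34.3 × $535 = $18,350.50
Co-counsel: 104.0 × $445 = $46,280.00
Associate: 38.9 × $340 = $13,226.00
Law clerk: 105.4 × $175 = $18,445.00
Subtotal: $96,301.50
Write-off: 22.0 × $445 = $9,790.00
Total: $96,301.50 − $9,790.00 = $86,511.50

$86,511.50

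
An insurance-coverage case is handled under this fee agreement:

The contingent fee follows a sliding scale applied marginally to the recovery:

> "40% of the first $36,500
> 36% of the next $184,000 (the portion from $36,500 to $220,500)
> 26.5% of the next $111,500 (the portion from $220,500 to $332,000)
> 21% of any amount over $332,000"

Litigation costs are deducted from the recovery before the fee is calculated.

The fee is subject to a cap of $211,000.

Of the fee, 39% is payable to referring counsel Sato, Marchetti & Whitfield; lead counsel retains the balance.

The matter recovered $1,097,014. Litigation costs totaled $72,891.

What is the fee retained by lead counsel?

Fee base (net of costs): $1,097,014 − $72,891 = $1,024,123
First $36,500 at 40% = $14,600.00
Next $184,000 at 36% = $66,240.00
Next $111,500 at 26.5% = $29,547.50
Remaining $692,123 at 21% = $145,345.83
Fee: $14,600.00 + $66,240.00 + $29,547.50 + $145,345.83 = $255,733.33
$255,733.33 exceeds the $211,000 cap, so the fee is capped at $211,000.00.
Referral share: 39% of $211,000.00 = $82,290.00; lead counsel retains $211,000.00 − $82,290.00 = $128,710.00.

$128,710.00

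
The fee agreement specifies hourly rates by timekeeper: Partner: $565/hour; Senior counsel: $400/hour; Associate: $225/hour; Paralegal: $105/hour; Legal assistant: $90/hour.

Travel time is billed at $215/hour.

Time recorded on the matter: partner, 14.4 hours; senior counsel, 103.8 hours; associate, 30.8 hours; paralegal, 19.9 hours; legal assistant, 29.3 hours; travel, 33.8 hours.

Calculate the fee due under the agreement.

$68,579.50

Partner: 14.4 × $565 = $8,136.00
Senior counsel: 103.8 × $400 = $41,520.00
Associate: 30.8 × $225 = $6,930.00
Paralegal: 19.9 × $105 = $2,089.50
Legal assistant: 29.3 × $90 = $2,637.00
Subtotal: $8,136.00 + $41,520.00 + $6,930.00 + $2,089.50 + $2,637.00 = $61,312.50
Travel: 33.8 × $215 = $7,267.00
Total: $61,312.50 + $7,267.00 = $68,579.50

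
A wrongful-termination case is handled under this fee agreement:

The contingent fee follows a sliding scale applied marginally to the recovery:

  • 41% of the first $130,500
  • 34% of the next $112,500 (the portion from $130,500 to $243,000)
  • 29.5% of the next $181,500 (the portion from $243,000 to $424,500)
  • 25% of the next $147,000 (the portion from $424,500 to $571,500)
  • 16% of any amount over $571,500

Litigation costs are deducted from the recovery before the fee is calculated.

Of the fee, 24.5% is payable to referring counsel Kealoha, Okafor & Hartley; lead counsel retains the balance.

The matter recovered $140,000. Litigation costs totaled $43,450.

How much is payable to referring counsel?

$9,698.45

Fee base (net of costs): $140,000 − $43,450 = $96,550
First $96,550 at 41% = $39,585.50
Referral share: 24.5% of $39,585.50 = $9,698.45; lead counsel retains $39,585.50 − $9,698.45 = $29,887.05.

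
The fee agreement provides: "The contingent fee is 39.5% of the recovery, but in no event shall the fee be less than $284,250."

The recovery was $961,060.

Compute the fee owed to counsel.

39.5% of $961,060 = $379,618.70
That exceeds the $284,250 minimum.

$379,618.70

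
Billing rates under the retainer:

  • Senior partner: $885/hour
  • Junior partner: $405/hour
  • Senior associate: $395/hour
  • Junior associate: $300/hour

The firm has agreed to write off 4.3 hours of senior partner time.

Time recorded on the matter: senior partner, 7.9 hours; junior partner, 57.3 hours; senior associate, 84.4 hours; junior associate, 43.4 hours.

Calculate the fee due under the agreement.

$72,750.50

Senior partner: 7.9 × $885 = $6,991.50
Junior partner: 57.3 × $405 = $23,206.50
Senior associate: 84.4 × $395 = $33,338.00
Junior associate: 43.4 × $300 = $13,020.00
Subtotal: $76,556.00
Write-off: 4.3 × $885 = $3,805.50
Total: $76,556.00 − $3,805.50 = $72,750.50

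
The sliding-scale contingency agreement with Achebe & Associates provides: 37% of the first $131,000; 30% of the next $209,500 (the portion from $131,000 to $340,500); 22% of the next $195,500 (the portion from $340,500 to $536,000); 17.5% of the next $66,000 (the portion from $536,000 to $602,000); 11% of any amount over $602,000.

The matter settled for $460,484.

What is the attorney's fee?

$137,716.48

First $131,000 at 37% = $48,470.00
Next $209,500 at 30% = $62,850.00
Remaining $119,984 at 22% = $26,396.48
Fee: $48,470.00 + $62,850.00 + $26,396.48 = $137,716.48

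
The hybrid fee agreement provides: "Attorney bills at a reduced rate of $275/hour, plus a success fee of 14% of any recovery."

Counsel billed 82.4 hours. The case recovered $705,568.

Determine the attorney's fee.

Hourly: 82.4 × $275 = $22,660.00
Success fee: 14% of $705,568 = $98,779.52
Total: $22,660.00 + $98,779.52 = $121,439.52

$121,439.52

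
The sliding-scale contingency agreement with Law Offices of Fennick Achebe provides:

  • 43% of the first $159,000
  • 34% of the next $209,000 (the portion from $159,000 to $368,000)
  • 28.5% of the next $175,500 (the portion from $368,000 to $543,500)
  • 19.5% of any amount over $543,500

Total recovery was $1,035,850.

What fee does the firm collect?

$285,455.75

First $159,000 at 43% = $68,370.00
Next $209,000 at 34% = $71,060.00
Next $175,500 at 28.5% = $50,017.50
Remaining $492,350 at 19.5% = $96,008.25
Fee: $68,370.00 + $71,060.00 + $50,017.50 + $96,008.25 = $285,455.75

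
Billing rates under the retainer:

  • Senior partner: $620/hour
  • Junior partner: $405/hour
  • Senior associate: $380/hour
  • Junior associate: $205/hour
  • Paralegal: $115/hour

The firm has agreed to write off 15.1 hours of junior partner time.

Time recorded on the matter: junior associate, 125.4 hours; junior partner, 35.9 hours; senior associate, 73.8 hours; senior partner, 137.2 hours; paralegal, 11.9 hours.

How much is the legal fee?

Senior partner: 137.2 × $620 = $85,064.00
Junior partner: 35.9 × $405 = $14,539.50
Senior associate: 73.8 × $380 = $28,044.00
Junior associate: 125.4 × $205 = $25,707.00
Paralegal: 11.9 × $115 = $1,368.50
Subtotal: $154,723.00
Write-off: 15.1 × $405 = $6,115.50
Total: $154,723.00 − $6,115.50 = $148,607.50

$148,607.50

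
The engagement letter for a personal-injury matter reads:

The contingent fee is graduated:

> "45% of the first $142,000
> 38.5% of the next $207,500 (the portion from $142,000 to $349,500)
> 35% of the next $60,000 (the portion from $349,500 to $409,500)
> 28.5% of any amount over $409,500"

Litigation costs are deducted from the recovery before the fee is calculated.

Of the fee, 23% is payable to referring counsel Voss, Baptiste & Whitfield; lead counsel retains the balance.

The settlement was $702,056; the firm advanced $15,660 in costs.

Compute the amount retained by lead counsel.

$187,651.20

Fee base (net of costs): $702,056 − $15,660 = $686,396
First $142,000 at 45% = $63,900.00
Next $207,500 at 38.5% = $79,887.50
Next $60,000 at 35% = $21,000.00
Remaining $276,896 at 28.5% = $78,915.36
Fee: $63,900.00 + $79,887.50 + $21,000.00 + $78,915.36 = $243,702.86
Referral share: 23% of $243,702.86 = $56,051.66; lead counsel retains $243,702.86 − $56,051.66 = $187,651.20.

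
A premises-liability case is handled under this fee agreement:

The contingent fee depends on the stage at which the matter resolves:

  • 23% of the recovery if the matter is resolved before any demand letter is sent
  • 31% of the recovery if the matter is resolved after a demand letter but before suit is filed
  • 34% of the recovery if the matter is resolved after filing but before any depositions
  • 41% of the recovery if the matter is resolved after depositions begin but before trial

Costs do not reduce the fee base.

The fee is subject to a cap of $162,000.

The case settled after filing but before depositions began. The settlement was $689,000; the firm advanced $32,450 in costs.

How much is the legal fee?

$162,000.00

Fee base is the gross recovery, $689,000; costs are reimbursed separately.
The matter settled after filing but before depositions began, so the 34% rate applies.
$689,000 × 34% = $234,260.00
$234,260.00 exceeds the $162,000 cap, so the fee is capped at $162,000.00.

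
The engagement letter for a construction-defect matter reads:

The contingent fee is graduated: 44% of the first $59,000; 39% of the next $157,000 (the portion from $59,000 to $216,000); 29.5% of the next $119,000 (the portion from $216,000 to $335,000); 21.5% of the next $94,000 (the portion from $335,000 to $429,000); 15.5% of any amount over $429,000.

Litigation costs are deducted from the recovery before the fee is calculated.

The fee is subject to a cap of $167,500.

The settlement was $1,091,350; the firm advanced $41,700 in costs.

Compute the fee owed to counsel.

$167,500.00

Fee base (net of costs): $1,091,350 − $41,700 = $1,049,650
First $59,000 at 44% = $25,960.00
Next $157,000 at 39% = $61,230.00
Next $119,000 at 29.5% = $35,105.00
Next $94,000 at 21.5% = $20,210.00
Remaining $620,650 at 15.5% = $96,200.75
Fee: $25,960.00 + $61,230.00 + $35,105.00 + $20,210.00 + $96,200.75 = $238,705.75
$238,705.75 exceeds the $167,500 cap, so the fee is capped at $167,500.00.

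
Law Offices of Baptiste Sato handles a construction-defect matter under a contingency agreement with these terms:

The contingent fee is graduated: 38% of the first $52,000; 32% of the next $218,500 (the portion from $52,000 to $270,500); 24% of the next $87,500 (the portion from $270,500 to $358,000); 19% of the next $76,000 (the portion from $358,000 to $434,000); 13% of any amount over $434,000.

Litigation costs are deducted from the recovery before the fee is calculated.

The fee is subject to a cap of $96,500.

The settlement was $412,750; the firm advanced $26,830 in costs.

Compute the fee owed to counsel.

Fee base (net of costs): $412,750 − $26,830 = $385,920
First $52,000 at 38% = $19,760.00
Next $218,500 at 32% = $69,920.00
Next $87,500 at 24% = $21,000.00
Remaining $27,920 at 19% = $5,304.80
Fee: $19,760.00 + $69,920.00 + $21,000.00 + $5,304.80 = $115,984.80
$115,984.80 exceeds the $96,500 cap, so the fee is capped at $96,500.00.

$96,500.00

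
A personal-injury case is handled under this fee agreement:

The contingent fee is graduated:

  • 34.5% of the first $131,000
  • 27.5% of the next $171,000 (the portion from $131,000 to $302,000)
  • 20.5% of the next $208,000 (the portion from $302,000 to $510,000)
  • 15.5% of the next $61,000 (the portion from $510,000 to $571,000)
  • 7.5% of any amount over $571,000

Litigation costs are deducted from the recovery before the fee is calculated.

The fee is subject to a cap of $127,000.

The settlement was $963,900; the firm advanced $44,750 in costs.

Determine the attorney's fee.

$127,000.00

Fee base (net of costs): $963,900 − $44,750 = $919,150
First $131,000 at 34.5% = $45,195.00
Next $171,000 at 27.5% = $47,025.00
Next $208,000 at 20.5% = $42,640.00
Next $61,000 at 15.5% = $9,455.00
Remaining $348,150 at 7.5% = $26,111.25
Fee: $45,195.00 + $47,025.00 + $42,640.00 + $9,455.00 + $26,111.25 = $170,426.25
$170,426.25 exceeds the $127,000 cap, so the fee is capped at $127,000.00.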